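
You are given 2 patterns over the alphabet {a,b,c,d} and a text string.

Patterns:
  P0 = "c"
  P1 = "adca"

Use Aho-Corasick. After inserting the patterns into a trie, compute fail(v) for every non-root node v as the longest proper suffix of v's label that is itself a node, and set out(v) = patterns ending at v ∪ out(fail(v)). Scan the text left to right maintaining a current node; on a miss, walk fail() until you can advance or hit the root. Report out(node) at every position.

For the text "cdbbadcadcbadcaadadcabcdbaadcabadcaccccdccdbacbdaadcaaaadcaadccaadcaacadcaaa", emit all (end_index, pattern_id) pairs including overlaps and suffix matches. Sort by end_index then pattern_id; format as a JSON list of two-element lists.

Build:
Trie (insert patterns):
  0='ε' goto a→2 c→1
  1='c' goto ·  [P0 ends]
  2='a' goto d→3
  3='ad' goto c→4
  4='adc' goto a→5
  5='adca' goto ·  [P1 ends]

BFS fail/out derivation:
  n1('c'): parent n0 fail=0; on 'c' 0 → fail=0;  out {0}∪∅={0}
  n2('a'): parent n0 fail=0; on 'a' 0 → fail=0;  out ∅∪∅=∅
  n3('ad'): parent n2 fail=0; on 'd' 0 → fail=0;  out ∅∪∅=∅
  n4('adc'): parent n3 fail=0; on 'c' 0 → fail=1;  out ∅∪{0}={0}
  n5('adca'): parent n4 fail=1; on 'a' 1→0 → fail=2;  out {1}∪∅={1}

Run:
pos 0 'c': at 1  → match P0@[0:0]
pos 1 'd': at 0 (fail-walked)
pos 2 'b': at 0
pos 3 'b': at 0
pos 4 'a': at 2
pos 5 'd': at 3
pos 6 'c': at 4  → match P0@[6:6]
pos 7 'a': at 5  → match P1@[4:7]
pos 8 'd': at 3 (fail-walked)
pos 9 'c': at 4  → match P0@[9:9]
pos 10 'b': at 0 (fail-walked)
pos 11 'a': at 2
pos 12 'd': at 3
pos 13 'c': at 4  → match P0@[13:13]
pos 14 'a': at 5  → match P1@[11:14]
pos 15 'a': at 2 (fail-walked)
pos 16 'd': at 3
pos 17 'a': at 2 (fail-walked)
pos 18 'd': at 3
pos 19 'c': at 4  → match P0@[19:19]
pos 20 'a': at 5  → match P1@[17:20]
pos 21 'b': at 0 (fail-walked)
pos 22 'c': at 1  → match P0@[22:22]
pos 23 'd': at 0 (fail-walked)
pos 24 'b': at 0
pos 25 'a': at 2
pos 26 'a': at 2 (fail-walked)
pos 27 'd': at 3
pos 28 'c': at 4  → match P0@[28:28]
pos 29 'a': at 5  → match P1@[26:29]
pos 30 'b': at 0 (fail-walked)
pos 31 'a': at 2
pos 32 'd': at 3
pos 33 'c': at 4  → match P0@[33:33]
pos 34 'a': at 5  → match P1@[31:34]
pos 35 'c': at 1 (fail-walked)  → match P0@[35:35]
pos 36 'c': at 1 (fail-walked)  → match P0@[36:36]
pos 37 'c': at 1 (fail-walked)  → match P0@[37:37]
pos 38 'c': at 1 (fail-walked)  → match P0@[38:38]
pos 39 'd': at 0 (fail-walked)
pos 40 'c': at 1  → match P0@[40:40]
pos 41 'c': at 1 (fail-walked)  → match P0@[41:41]
pos 42 'd': at 0 (fail-walked)
pos 43 'b': at 0
pos 44 'a': at 2
pos 45 'c': at 1 (fail-walked)  → match P0@[45:45]
pos 46 'b': at 0 (fail-walked)
pos 47 'd': at 0
pos 48 'a': at 2
pos 49 'a': at 2 (fail-walked)
pos 50 'd': at 3
pos 51 'c': at 4  → match P0@[51:51]
pos 52 'a': at 5  → match P1@[49:52]
pos 53 'a': at 2 (fail-walked)
pos 54 'a': at 2 (fail-walked)
pos 55 'a': at 2 (fail-walked)
pos 56 'd': at 3
pos 57 'c': at 4  → match P0@[57:57]
pos 58 'a': at 5  → match P1@[55:58]
pos 59 'a': at 2 (fail-walked)
pos 60 'd': at 3
pos 61 'c': at 4  → match P0@[61:61]
pos 62 'c': at 1 (fail-walked)  → match P0@[62:62]
pos 63 'a': at 2 (fail-walked)
pos 64 'a': at 2 (fail-walked)
pos 65 'd': at 3
pos 66 'c': at 4  → match P0@[66:66]
pos 67 'a': at 5  → match P1@[64:67]
pos 68 'a': at 2 (fail-walked)
pos 69 'c': at 1 (fail-walked)  → match P0@[69:69]
pos 70 'a': at 2 (fail-walked)
pos 71 'd': at 3
pos 72 'c': at 4  → match P0@[72:72]
pos 73 'a': at 5  → match P1@[70:73]
pos 74 'a': at 2 (fail-walked)
pos 75 'a': at 2 (fail-walked)

Matches: [[0,0],[6,0],[7,1],[9,0],[13,0],[14,1],[19,0],[20,1],[22,0],[28,0],[29,1],[33,0],[34,1],[35,0],[36,0],[37,0],[38,0],[40,0],[41,0],[45,0],[51,0],[52,1],[57,0],[58,1],[61,0],[62,0],[66,0],[67,1],[69,0],[72,0],[73,1]]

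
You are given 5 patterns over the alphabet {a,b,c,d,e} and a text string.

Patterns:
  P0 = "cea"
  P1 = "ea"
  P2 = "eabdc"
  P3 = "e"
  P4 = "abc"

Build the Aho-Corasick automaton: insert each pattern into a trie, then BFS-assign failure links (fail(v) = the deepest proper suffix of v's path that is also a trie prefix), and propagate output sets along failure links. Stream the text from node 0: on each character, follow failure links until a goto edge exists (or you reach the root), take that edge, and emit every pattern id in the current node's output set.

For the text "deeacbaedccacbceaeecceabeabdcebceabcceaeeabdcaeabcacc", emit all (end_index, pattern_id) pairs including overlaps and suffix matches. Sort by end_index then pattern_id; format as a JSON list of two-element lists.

Build automaton:
Trie (insert patterns):
  0='ε' goto a→9 c→1 e→4
  1='c' goto e→2
  2='ce' goto a→3
  3='cea' goto ·  [P0 ends]
  4='e' goto a→5  [P3 ends]
  5='ea' goto b→6  [P1 ends]
  6='eab' goto d→7
  7='eabd' goto c→8
  8='eabdc' goto ·  [P2 ends]
  9='a' goto b→10
  10='ab' goto c→11
  11='abc' goto ·  [P4 ends]

BFS fail/out derivation:
  n1('c'): parent n0 fail=0; on 'c' 0 → fail=0;  out ∅∪∅=∅
  n4('e'): parent n0 fail=0; on 'e' 0 → fail=0;  out {3}∪∅={3}
  n9('a'): parent n0 fail=0; on 'a' 0 → fail=0;  out ∅∪∅=∅
  n2('ce'): parent n1 fail=0; on 'e' 0 → fail=4;  out ∅∪{3}={3}
  n5('ea'): parent n4 fail=0; on 'a' 0 → fail=9;  out {1}∪∅={1}
  n10('ab'): parent n9 fail=0; on 'b' 0 → fail=0;  out ∅∪∅=∅
  n3('cea'): parent n2 fail=4; on 'a' 4 → fail=5;  out {0}∪{1}={0,1}
  n6('eab'): parent n5 fail=9; on 'b' 9 → fail=10;  out ∅∪∅=∅
  n11('abc'): parent n10 fail=0; on 'c' 0 → fail=1;  out {4}∪∅={4}
  n7('eabd'): parent n6 fail=10; on 'd' 10→0 → fail=0;  out ∅∪∅=∅
  n8('eabdc'): parent n7 fail=0; on 'c' 0 → fail=1;  out {2}∪∅={2}

Scan:
pos 0 'd': at 0
pos 1 'e': at 4  → match P3@[1:1]
pos 2 'e': at 4 ·f  → match P3@[2:2]
pos 3 'a': at 5  → match P1@[2:3]
pos 4 'c': at 1 ·f
pos 5 'b': at 0 ·f
pos 6 'a': at 9
pos 7 'e': at 4 ·f  → match P3@[7:7]
pos 8 'd': at 0 ·f
pos 9 'c': at 1
pos 10 'c': at 1 ·f
pos 11 'a': at 9 ·f
pos 12 'c': at 1 ·f
pos 13 'b': at 0 ·f
pos 14 'c': at 1
pos 15 'e': at 2  → match P3@[15:15]
pos 16 'a': at 3  → match P0@[14:16],P1@[15:16]
pos 17 'e': at 4 ·f  → match P3@[17:17]
pos 18 'e': at 4 ·f  → match P3@[18:18]
pos 19 'c': at 1 ·f
pos 20 'c': at 1 ·f
pos 21 'e': at 2  → match P3@[21:21]
pos 22 'a': at 3  → match P0@[20:22],P1@[21:22]
pos 23 'b': at 6 ·f
pos 24 'e': at 4 ·f  → match P3@[24:24]
pos 25 'a': at 5  → match P1@[24:25]
pos 26 'b': at 6
pos 27 'd': at 7
pos 28 'c': at 8  → match P2@[24:28]
pos 29 'e': at 2 ·f  → match P3@[29:29]
pos 30 'b': at 0 ·f
pos 31 'c': at 1
pos 32 'e': at 2  → match P3@[32:32]
pos 33 'a': at 3  → match P0@[31:33],P1@[32:33]
pos 34 'b': at 6 ·f
pos 35 'c': at 11 ·f  → match P4@[33:35]
pos 36 'c': at 1 ·f
pos 37 'e': at 2  → match P3@[37:37]
pos 38 'a': at 3  → match P0@[36:38],P1@[37:38]
pos 39 'e': at 4 ·f  → match P3@[39:39]
pos 40 'e': at 4 ·f  → match P3@[40:40]
pos 41 'a': at 5  → match P1@[40:41]
pos 42 'b': at 6
pos 43 'd': at 7
pos 44 'c': at 8  → match P2@[40:44]
pos 45 'a': at 9 ·f
pos 46 'e': at 4 ·f  → match P3@[46:46]
pos 47 'a': at 5  → match P1@[46:47]
pos 48 'b': at 6
pos 49 'c': at 11 ·f  → match P4@[47:49]
pos 50 'a': at 9 ·f
pos 51 'c': at 1 ·f
pos 52 'c': at 1 ·f

Matches: [[1,3],[2,3],[3,1],[7,3],[15,3],[16,0],[16,1],[17,3],[18,3],[21,3],[22,0],[22,1],[24,3],[25,1],[28,2],[29,3],[32,3],[33,0],[33,1],[35,4],[37,3],[38,0],[38,1],[39,3],[40,3],[41,1],[44,2],[46,3],[47,1],[49,4]]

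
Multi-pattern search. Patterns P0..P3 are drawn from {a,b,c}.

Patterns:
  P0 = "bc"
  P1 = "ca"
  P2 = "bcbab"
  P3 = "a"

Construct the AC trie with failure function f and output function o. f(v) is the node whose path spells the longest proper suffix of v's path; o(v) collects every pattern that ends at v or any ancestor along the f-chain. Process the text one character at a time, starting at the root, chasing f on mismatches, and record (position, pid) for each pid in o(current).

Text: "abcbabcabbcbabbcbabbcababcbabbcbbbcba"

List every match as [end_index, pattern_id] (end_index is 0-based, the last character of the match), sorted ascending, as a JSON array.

Build:
Trie (insert patterns):
  n0 'ε': a→8 b→1 c→3
  n1 'b': c→2
  n2 'bc': b→5  [P0 ends]
  n3 'c': a→4
  n4 'ca': ·  [P1 ends]
  n5 'bcb': a→6
  n6 'bcba': b→7
  n7 'bcbab': ·  [P2 ends]
  n8 'a': ·  [P3 ends]

Failure links (BFS by depth):
  fail(1) 'b': from fail(0)=0 chase 'b': 0 ⇒ 0;  out=∅∪out(0)=∅
  fail(3) 'c': from fail(0)=0 chase 'c': 0 ⇒ 0;  out=∅∪out(0)=∅
  fail(8) 'a': from fail(0)=0 chase 'a': 0 ⇒ 0;  out={3}∪out(0)={3}
  fail(2) 'bc': from fail(1)=0 chase 'c': 0 ⇒ 3;  out={0}∪out(3)={0}
  fail(4) 'ca': from fail(3)=0 chase 'a': 0 ⇒ 8;  out={1}∪out(8)={1,3}
  fail(5) 'bcb': from fail(2)=3 chase 'b': 3→0 ⇒ 1;  out=∅∪out(1)=∅
  fail(6) 'bcba': from fail(5)=1 chase 'a': 1→0 ⇒ 8;  out=∅∪out(8)={3}
  fail(7) 'bcbab': from fail(6)=8 chase 'b': 8→0 ⇒ 1;  out={2}∪out(1)={2}

Scan:
i=0 'a': node 0→8  emit P3@[0:0]
i=1 'b': node 8→1 ·f
i=2 'c': node 1→2  emit P0@[1:2]
i=3 'b': node 2→5
i=4 'a': node 5→6  emit P3@[4:4]
i=5 'b': node 6→7  emit P2@[1:5]
i=6 'c': node 7→2 ·f  emit P0@[5:6]
i=7 'a': node 2→4 ·f  emit P1@[6:7],P3@[7:7]
i=8 'b': node 4→1 ·f
i=9 'b': node 1→1 ·f
i=10 'c': node 1→2  emit P0@[9:10]
i=11 'b': node 2→5
i=12 'a': node 5→6  emit P3@[12:12]
i=13 'b': node 6→7  emit P2@[9:13]
i=14 'b': node 7→1 ·f
i=15 'c': node 1→2  emit P0@[14:15]
i=16 'b': node 2→5
i=17 'a': node 5→6  emit P3@[17:17]
i=18 'b': node 6→7  emit P2@[14:18]
i=19 'b': node 7→1 ·f
i=20 'c': node 1→2  emit P0@[19:20]
i=21 'a': node 2→4 ·f  emit P1@[20:21],P3@[21:21]
i=22 'b': node 4→1 ·f
i=23 'a': node 1→8 ·f  emit P3@[23:23]
i=24 'b': node 8→1 ·f
i=25 'c': node 1→2  emit P0@[24:25]
i=26 'b': node 2→5
i=27 'a': node 5→6  emit P3@[27:27]
i=28 'b': node 6→7  emit P2@[24:28]
i=29 'b': node 7→1 ·f
i=30 'c': node 1→2  emit P0@[29:30]
i=31 'b': node 2→5
i=32 'b': node 5→1 ·f
i=33 'b': node 1→1 ·f
i=34 'c': node 1→2  emit P0@[33:34]
i=35 'b': node 2→5
i=36 'a': node 5→6  emit P3@[36:36]

Result: [[0,3],[2,0],[4,3],[5,2],[6,0],[7,1],[7,3],[10,0],[12,3],[13,2],[15,0],[17,3],[18,2],[20,0],[21,1],[21,3],[23,3],[25,0],[27,3],[28,2],[30,0],[34,0],[36,3]]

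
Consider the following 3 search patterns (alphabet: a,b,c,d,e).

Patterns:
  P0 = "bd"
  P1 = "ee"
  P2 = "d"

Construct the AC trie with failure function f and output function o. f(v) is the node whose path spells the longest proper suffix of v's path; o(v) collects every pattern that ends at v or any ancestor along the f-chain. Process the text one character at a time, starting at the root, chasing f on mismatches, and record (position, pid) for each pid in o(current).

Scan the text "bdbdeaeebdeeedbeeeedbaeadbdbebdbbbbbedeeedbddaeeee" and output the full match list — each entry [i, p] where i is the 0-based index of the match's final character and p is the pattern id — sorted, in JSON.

Build automaton:
Trie (insert patterns):
  n0 'ε': b→1 d→5 e→3
  n1 'b': d→2
  n2 'bd': ·  [P0 ends]
  n3 'e': e→4
  n4 'ee': ·  [P1 ends]
  n5 'd': ·  [P2 ends]

BFS fail/out derivation:
  n1('b'): parent n0 fail=0; on 'b' 0 → fail=0;  out ∅∪∅=∅
  n3('e'): parent n0 fail=0; on 'e' 0 → fail=0;  out ∅∪∅=∅
  n5('d'): parent n0 fail=0; on 'd' 0 → fail=0;  out {2}∪∅={2}
  n2('bd'): parent n1 fail=0; on 'd' 0 → fail=5;  out {0}∪{2}={0,2}
  n4('ee'): parent n3 fail=0; on 'e' 0 → fail=3;  out {1}∪∅={1}

Scan:
i=0 'b': node 0→1
i=1 'd': node 1→2  emit P0@[0:1],P2@[1:1]
i=2 'b': node 2→1 ·f
i=3 'd': node 1→2  emit P0@[2:3],P2@[3:3]
i=4 'e': node 2→3 ·f
i=5 'a': node 3→0 ·f
i=6 'e': node 0→3
i=7 'e': node 3→4  emit P1@[6:7]
i=8 'b': node 4→1 ·f
i=9 'd': node 1→2  emit P0@[8:9],P2@[9:9]
i=10 'e': node 2→3 ·f
i=11 'e': node 3→4  emit P1@[10:11]
i=12 'e': node 4→4 ·f  emit P1@[11:12]
i=13 'd': node 4→5 ·f  emit P2@[13:13]
i=14 'b': node 5→1 ·f
i=15 'e': node 1→3 ·f
i=16 'e': node 3→4  emit P1@[15:16]
i=17 'e': node 4→4 ·f  emit P1@[16:17]
i=18 'e': node 4→4 ·f  emit P1@[17:18]
i=19 'd': node 4→5 ·f  emit P2@[19:19]
i=20 'b': node 5→1 ·f
i=21 'a': node 1→0 ·f
i=22 'e': node 0→3
i=23 'a': node 3→0 ·f
i=24 'd': node 0→5  emit P2@[24:24]
i=25 'b': node 5→1 ·f
i=26 'd': node 1→2  emit P0@[25:26],P2@[26:26]
i=27 'b': node 2→1 ·f
i=28 'e': node 1→3 ·f
i=29 'b': node 3→1 ·f
i=30 'd': node 1→2  emit P0@[29:30],P2@[30:30]
i=31 'b': node 2→1 ·f
i=32 'b': node 1→1 ·f
i=33 'b': node 1→1 ·f
i=34 'b': node 1→1 ·f
i=35 'b': node 1→1 ·f
i=36 'e': node 1→3 ·f
i=37 'd': node 3→5 ·f  emit P2@[37:37]
i=38 'e': node 5→3 ·f
i=39 'e': node 3→4  emit P1@[38:39]
i=40 'e': node 4→4 ·f  emit P1@[39:40]
i=41 'd': node 4→5 ·f  emit P2@[41:41]
i=42 'b': node 5→1 ·f
i=43 'd': node 1→2  emit P0@[42:43],P2@[43:43]
i=44 'd': node 2→5 ·f  emit P2@[44:44]
i=45 'a': node 5→0 ·f
i=46 'e': node 0→3
i=47 'e': node 3→4  emit P1@[46:47]
i=48 'e': node 4→4 ·f  emit P1@[47:48]
i=49 'e': node 4→4 ·f  emit P1@[48:49]

Matches: [[1,0],[1,2],[3,0],[3,2],[7,1],[9,0],[9,2],[11,1],[12,1],[13,2],[16,1],[17,1],[18,1],[19,2],[24,2],[26,0],[26,2],[30,0],[30,2],[37,2],[39,1],[40,1],[41,2],[43,0],[43,2],[44,2],[47,1],[48,1],[49,1]]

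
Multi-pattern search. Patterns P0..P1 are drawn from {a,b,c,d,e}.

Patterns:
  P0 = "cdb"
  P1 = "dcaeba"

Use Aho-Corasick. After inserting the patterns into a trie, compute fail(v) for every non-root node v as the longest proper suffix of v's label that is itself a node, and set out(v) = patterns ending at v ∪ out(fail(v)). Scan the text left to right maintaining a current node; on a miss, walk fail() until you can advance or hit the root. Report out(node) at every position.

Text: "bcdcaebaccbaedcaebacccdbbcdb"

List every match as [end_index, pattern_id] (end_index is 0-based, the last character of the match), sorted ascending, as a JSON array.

Construct AC machine:
Trie (insert patterns):
  0='ε' goto c→1 d→4
  1='c' goto d→2
  2='cd' goto b→3
  3='cdb' goto ·  [P0 ends]
  4='d' goto c→5
  5='dc' goto a→6
  6='dca' goto e→7
  7='dcae' goto b→8
  8='dcaeb' goto a→9
  9='dcaeba' goto ·  [P1 ends]

BFS fail/out derivation:
  fail(1) 'c': from fail(0)=0 chase 'c': 0 ⇒ 0;  out=∅∪out(0)=∅
  fail(4) 'd': from fail(0)=0 chase 'd': 0 ⇒ 0;  out=∅∪out(0)=∅
  fail(2) 'cd': from fail(1)=0 chase 'd': 0 ⇒ 4;  out=∅∪out(4)=∅
  fail(5) 'dc': from fail(4)=0 chase 'c': 0 ⇒ 1;  out=∅∪out(1)=∅
  fail(3) 'cdb': from fail(2)=4 chase 'b': 4→0 ⇒ 0;  out={0}∪out(0)={0}
  fail(6) 'dca': from fail(5)=1 chase 'a': 1→0 ⇒ 0;  out=∅∪out(0)=∅
  fail(7) 'dcae': from fail(6)=0 chase 'e': 0 ⇒ 0;  out=∅∪out(0)=∅
  fail(8) 'dcaeb': from fail(7)=0 chase 'b': 0 ⇒ 0;  out=∅∪out(0)=∅
  fail(9) 'dcaeba': from fail(8)=0 chase 'a': 0 ⇒ 0;  out={1}∪out(0)={1}

Scan:
pos 0 'b': at 0
pos 1 'c': at 1
pos 2 'd': at 2
pos 3 'c': at 5 ·f
pos 4 'a': at 6
pos 5 'e': at 7
pos 6 'b': at 8
pos 7 'a': at 9  ** P1@[2:7]
pos 8 'c': at 1 ·f
pos 9 'c': at 1 ·f
pos 10 'b': at 0 ·f
pos 11 'a': at 0
pos 12 'e': at 0
pos 13 'd': at 4
pos 14 'c': at 5
pos 15 'a': at 6
pos 16 'e': at 7
pos 17 'b': at 8
pos 18 'a': at 9  ** P1@[13:18]
pos 19 'c': at 1 ·f
pos 20 'c': at 1 ·f
pos 21 'c': at 1 ·f
pos 22 'd': at 2
pos 23 'b': at 3  ** P0@[21:23]
pos 24 'b': at 0 ·f
pos 25 'c': at 1
pos 26 'd': at 2
pos 27 'b': at 3  ** P0@[25:27]

Matches: [[7,1],[18,1],[23,0],[27,0]]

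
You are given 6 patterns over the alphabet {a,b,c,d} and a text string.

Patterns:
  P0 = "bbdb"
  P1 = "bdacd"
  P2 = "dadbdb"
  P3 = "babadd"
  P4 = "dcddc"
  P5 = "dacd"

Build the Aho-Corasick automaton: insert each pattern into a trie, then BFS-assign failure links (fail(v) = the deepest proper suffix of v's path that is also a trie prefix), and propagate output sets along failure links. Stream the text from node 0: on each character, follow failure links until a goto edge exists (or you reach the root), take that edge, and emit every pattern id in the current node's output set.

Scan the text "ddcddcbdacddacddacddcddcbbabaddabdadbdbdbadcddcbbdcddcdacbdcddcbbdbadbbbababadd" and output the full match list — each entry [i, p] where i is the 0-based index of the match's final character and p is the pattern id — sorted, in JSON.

Build automaton:
Trie (insert patterns):
  0='ε' goto b→1 d→9
  1='b' goto a→15 b→2 d→5
  2='bb' goto d→3
  3='bbd' goto b→4
  4='bbdb' goto ·  ←P0
  5='bd' goto a→6
  6='bda' goto c→7
  7='bdac' goto d→8
  8='bdacd' goto ·  ←P1
  9='d' goto a→10 c→20
  10='da' goto c→24 d→11
  11='dad' goto b→12
  12='dadb' goto d→13
  13='dadbd' goto b→14
  14='dadbdb' goto ·  ←P2
  15='ba' goto b→16
  16='bab' goto a→17
  17='baba' goto d→18
  18='babad' goto d→19
  19='babadd' goto ·  ←P3
  20='dc' goto d→21
  21='dcd' goto d→22
  22='dcdd' goto c→23
  23='dcddc' goto ·  ←P4
  24='dac' goto d→25
  25='dacd' goto ·  ←P5

BFS fail/out derivation:
  fail(1) 'b': from fail(0)=0 chase 'b': 0 ⇒ 0;  out=∅∪out(0)=∅
  fail(9) 'd': from fail(0)=0 chase 'd': 0 ⇒ 0;  out=∅∪out(0)=∅
  fail(2) 'bb': from fail(1)=0 chase 'b': 0 ⇒ 1;  out=∅∪out(1)=∅
  fail(5) 'bd': from fail(1)=0 chase 'd': 0 ⇒ 9;  out=∅∪out(9)=∅
  fail(10) 'da': from fail(9)=0 chase 'a': 0 ⇒ 0;  out=∅∪out(0)=∅
  fail(15) 'ba': from fail(1)=0 chase 'a': 0 ⇒ 0;  out=∅∪out(0)=∅
  fail(20) 'dc': from fail(9)=0 chase 'c': 0 ⇒ 0;  out=∅∪out(0)=∅
  fail(3) 'bbd': from fail(2)=1 chase 'd': 1 ⇒ 5;  out=∅∪out(5)=∅
  fail(6) 'bda': from fail(5)=9 chase 'a': 9 ⇒ 10;  out=∅∪out(10)=∅
  fail(11) 'dad': from fail(10)=0 chase 'd': 0 ⇒ 9;  out=∅∪out(9)=∅
  fail(16) 'bab': from fail(15)=0 chase 'b': 0 ⇒ 1;  out=∅∪out(1)=∅
  fail(21) 'dcd': from fail(20)=0 chase 'd': 0 ⇒ 9;  out=∅∪out(9)=∅
  fail(24) 'dac': from fail(10)=0 chase 'c': 0 ⇒ 0;  out=∅∪out(0)=∅
  fail(4) 'bbdb': from fail(3)=5 chase 'b': 5→9→0 ⇒ 1;  out={0}∪out(1)={0}
  fail(7) 'bdac': from fail(6)=10 chase 'c': 10 ⇒ 24;  out=∅∪out(24)=∅
  fail(12) 'dadb': from fail(11)=9 chase 'b': 9→0 ⇒ 1;  out=∅∪out(1)=∅
  fail(17) 'baba': from fail(16)=1 chase 'a': 1 ⇒ 15;  out=∅∪out(15)=∅
  fail(22) 'dcdd': from fail(21)=9 chase 'd': 9→0 ⇒ 9;  out=∅∪out(9)=∅
  fail(25) 'dacd': from fail(24)=0 chase 'd': 0 ⇒ 9;  out={5}∪out(9)={5}
  fail(8) 'bdacd': from fail(7)=24 chase 'd': 24 ⇒ 25;  out={1}∪out(25)={1,5}
  fail(13) 'dadbd': from fail(12)=1 chase 'd': 1 ⇒ 5;  out=∅∪out(5)=∅
  fail(18) 'babad': from fail(17)=15 chase 'd': 15→0 ⇒ 9;  out=∅∪out(9)=∅
  fail(23) 'dcddc': from fail(22)=9 chase 'c': 9 ⇒ 20;  out={4}∪out(20)={4}
  fail(14) 'dadbdb': from fail(13)=5 chase 'b': 5→9→0 ⇒ 1;  out={2}∪out(1)={2}
  fail(19) 'babadd': from fail(18)=9 chase 'd': 9→0 ⇒ 9;  out={3}∪out(9)={3}

Scan:
i=0 'd': node 0→9
i=1 'd': node 9→9 (fail-walked)
i=2 'c': node 9→20
i=3 'd': node 20→21
i=4 'd': node 21→22
i=5 'c': node 22→23  ** P4@[1:5]
i=6 'b': node 23→1 (fail-walked)
i=7 'd': node 1→5
i=8 'a': node 5→6
i=9 'c': node 6→7
i=10 'd': node 7→8  ** P1@[6:10],P5@[7:10]
i=11 'd': node 8→9 (fail-walked)
i=12 'a': node 9→10
i=13 'c': node 10→24
i=14 'd': node 24→25  ** P5@[11:14]
i=15 'd': node 25→9 (fail-walked)
i=16 'a': node 9→10
i=17 'c': node 10→24
i=18 'd': node 24→25  ** P5@[15:18]
i=19 'd': node 25→9 (fail-walked)
i=20 'c': node 9→20
i=21 'd': node 20→21
i=22 'd': node 21→22
i=23 'c': node 22→23  ** P4@[19:23]
i=24 'b': node 23→1 (fail-walked)
i=25 'b': node 1→2
i=26 'a': node 2→15 (fail-walked)
i=27 'b': node 15→16
i=28 'a': node 16→17
i=29 'd': node 17→18
i=30 'd': node 18→19  ** P3@[25:30]
i=31 'a': node 19→10 (fail-walked)
i=32 'b': node 10→1 (fail-walked)
i=33 'd': node 1→5
i=34 'a': node 5→6
i=35 'd': node 6→11 (fail-walked)
i=36 'b': node 11→12
i=37 'd': node 12→13
i=38 'b': node 13→14  ** P2@[33:38]
i=39 'd': node 14→5 (fail-walked)
i=40 'b': node 5→1 (fail-walked)
i=41 'a': node 1→15
i=42 'd': node 15→9 (fail-walked)
i=43 'c': node 9→20
i=44 'd': node 20→21
i=45 'd': node 21→22
i=46 'c': node 22→23  ** P4@[42:46]
i=47 'b': node 23→1 (fail-walked)
i=48 'b': node 1→2
i=49 'd': node 2→3
i=50 'c': node 3→20 (fail-walked)
i=51 'd': node 20→21
i=52 'd': node 21→22
i=53 'c': node 22→23  ** P4@[49:53]
i=54 'd': node 23→21 (fail-walked)
i=55 'a': node 21→10 (fail-walked)
i=56 'c': node 10→24
i=57 'b': node 24→1 (fail-walked)
i=58 'd': node 1→5
i=59 'c': node 5→20 (fail-walked)
i=60 'd': node 20→21
i=61 'd': node 21→22
i=62 'c': node 22→23  ** P4@[58:62]
i=63 'b': node 23→1 (fail-walked)
i=64 'b': node 1→2
i=65 'd': node 2→3
i=66 'b': node 3→4  ** P0@[63:66]
i=67 'a': node 4→15 (fail-walked)
i=68 'd': node 15→9 (fail-walked)
i=69 'b': node 9→1 (fail-walked)
i=70 'b': node 1→2
i=71 'b': node 2→2 (fail-walked)
i=72 'a': node 2→15 (fail-walked)
i=73 'b': node 15→16
i=74 'a': node 16→17
i=75 'b': node 17→16 (fail-walked)
i=76 'a': node 16→17
i=77 'd': node 17→18
i=78 'd': node 18→19  ** P3@[73:78]

Result: [[5,4],[10,1],[10,5],[14,5],[18,5],[23,4],[30,3],[38,2],[46,4],[53,4],[62,4],[66,0],[78,3]]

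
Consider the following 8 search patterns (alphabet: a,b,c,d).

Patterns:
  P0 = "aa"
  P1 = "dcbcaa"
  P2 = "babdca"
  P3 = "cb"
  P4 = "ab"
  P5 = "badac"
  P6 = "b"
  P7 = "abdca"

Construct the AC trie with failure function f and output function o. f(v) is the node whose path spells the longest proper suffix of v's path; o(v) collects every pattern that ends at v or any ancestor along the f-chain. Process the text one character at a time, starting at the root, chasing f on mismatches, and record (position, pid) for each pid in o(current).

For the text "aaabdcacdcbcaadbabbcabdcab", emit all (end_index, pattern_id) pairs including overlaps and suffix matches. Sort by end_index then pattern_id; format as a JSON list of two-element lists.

Construct AC machine:
Trie nodes:
  0='ε' goto a→1 b→9 c→15 d→3
  1='a' goto a→2 b→17
  2='aa' goto ·  ←P0
  3='d' goto c→4
  4='dc' goto b→5
  5='dcb' goto c→6
  6='dcbc' goto a→7
  7='dcbca' goto a→8
  8='dcbcaa' goto ·  ←P1
  9='b' goto a→10  ←P6
  10='ba' goto b→11 d→18
  11='bab' goto d→12
  12='babd' goto c→13
  13='babdc' goto a→14
  14='babdca' goto ·  ←P2
  15='c' goto b→16
  16='cb' goto ·  ←P3
  17='ab' goto d→21  ←P4
  18='bad' goto a→19
  19='bada' goto c→20
  20='badac' goto ·  ←P5
  21='abd' goto c→22
  22='abdc' goto a→23
  23='abdca' goto ·  ←P7

Failure links (BFS by depth):
  fail(1) 'a': from fail(0)=0 chase 'a': 0 ⇒ 0;  out=∅∪out(0)=∅
  fail(3) 'd': from fail(0)=0 chase 'd': 0 ⇒ 0;  out=∅∪out(0)=∅
  fail(9) 'b': from fail(0)=0 chase 'b': 0 ⇒ 0;  out={6}∪out(0)={6}
  fail(15) 'c': from fail(0)=0 chase 'c': 0 ⇒ 0;  out=∅∪out(0)=∅
  fail(2) 'aa': from fail(1)=0 chase 'a': 0 ⇒ 1;  out={0}∪out(1)={0}
  fail(4) 'dc': from fail(3)=0 chase 'c': 0 ⇒ 15;  out=∅∪out(15)=∅
  fail(10) 'ba': from fail(9)=0 chase 'a': 0 ⇒ 1;  out=∅∪out(1)=∅
  fail(16) 'cb': from fail(15)=0 chase 'b': 0 ⇒ 9;  out={3}∪out(9)={3,6}
  fail(17) 'ab': from fail(1)=0 chase 'b': 0 ⇒ 9;  out={4}∪out(9)={4,6}
  fail(5) 'dcb': from fail(4)=15 chase 'b': 15 ⇒ 16;  out=∅∪out(16)={3,6}
  fail(11) 'bab': from fail(10)=1 chase 'b': 1 ⇒ 17;  out=∅∪out(17)={4,6}
  fail(18) 'bad': from fail(10)=1 chase 'd': 1→0 ⇒ 3;  out=∅∪out(3)=∅
  fail(21) 'abd': from fail(17)=9 chase 'd': 9→0 ⇒ 3;  out=∅∪out(3)=∅
  fail(6) 'dcbc': from fail(5)=16 chase 'c': 16→9→0 ⇒ 15;  out=∅∪out(15)=∅
  fail(12) 'babd': from fail(11)=17 chase 'd': 17 ⇒ 21;  out=∅∪out(21)=∅
  fail(19) 'bada': from fail(18)=3 chase 'a': 3→0 ⇒ 1;  out=∅∪out(1)=∅
  fail(22) 'abdc': from fail(21)=3 chase 'c': 3 ⇒ 4;  out=∅∪out(4)=∅
  fail(7) 'dcbca': from fail(6)=15 chase 'a': 15→0 ⇒ 1;  out=∅∪out(1)=∅
  fail(13) 'babdc': from fail(12)=21 chase 'c': 21 ⇒ 22;  out=∅∪out(22)=∅
  fail(20) 'badac': from fail(19)=1 chase 'c': 1→0 ⇒ 15;  out={5}∪out(15)={5}
  fail(23) 'abdca': from fail(22)=4 chase 'a': 4→15→0 ⇒ 1;  out={7}∪out(1)={7}
  fail(8) 'dcbcaa': from fail(7)=1 chase 'a': 1 ⇒ 2;  out={1}∪out(2)={0,1}
  fail(14) 'babdca': from fail(13)=22 chase 'a': 22 ⇒ 23;  out={2}∪out(23)={2,7}

Scan:
i=0 'a': node 0→1
i=1 'a': node 1→2  → match P0@[0:1]
i=2 'a': node 2→2 (via fail)  → match P0@[1:2]
i=3 'b': node 2→17 (via fail)  → match P4@[2:3],P6@[3:3]
i=4 'd': node 17→21
i=5 'c': node 21→22
i=6 'a': node 22→23  → match P7@[2:6]
i=7 'c': node 23→15 (via fail)
i=8 'd': node 15→3 (via fail)
i=9 'c': node 3→4
i=10 'b': node 4→5  → match P3@[9:10],P6@[10:10]
i=11 'c': node 5→6
i=12 'a': node 6→7
i=13 'a': node 7→8  → match P0@[12:13],P1@[8:13]
i=14 'd': node 8→3 (via fail)
i=15 'b': node 3→9 (via fail)  → match P6@[15:15]
i=16 'a': node 9→10
i=17 'b': node 10→11  → match P4@[16:17],P6@[17:17]
i=18 'b': node 11→9 (via fail)  → match P6@[18:18]
i=19 'c': node 9→15 (via fail)
i=20 'a': node 15→1 (via fail)
i=21 'b': node 1→17  → match P4@[20:21],P6@[21:21]
i=22 'd': node 17→21
i=23 'c': node 21→22
i=24 'a': node 22→23  → match P7@[20:24]
i=25 'b': node 23→17 (via fail)  → match P4@[24:25],P6@[25:25]

Result: [[1,0],[2,0],[3,4],[3,6],[6,7],[10,3],[10,6],[13,0],[13,1],[15,6],[17,4],[17,6],[18,6],[21,4],[21,6],[24,7],[25,4],[25,6]]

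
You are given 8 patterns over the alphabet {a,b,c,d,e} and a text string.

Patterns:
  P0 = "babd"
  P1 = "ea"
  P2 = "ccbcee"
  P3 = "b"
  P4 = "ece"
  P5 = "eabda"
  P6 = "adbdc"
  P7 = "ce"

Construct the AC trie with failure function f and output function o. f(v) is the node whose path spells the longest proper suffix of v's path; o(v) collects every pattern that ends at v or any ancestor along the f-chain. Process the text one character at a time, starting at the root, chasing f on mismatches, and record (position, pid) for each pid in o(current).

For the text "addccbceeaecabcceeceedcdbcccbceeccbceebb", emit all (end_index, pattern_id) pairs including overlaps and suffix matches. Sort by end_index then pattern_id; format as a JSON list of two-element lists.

Build automaton:
Trie nodes:
  0='ε' goto a→18 b→1 c→7 e→5
  1='b' goto a→2  [P3 ends]
  2='ba' goto b→3
  3='bab' goto d→4
  4='babd' goto ·  [P0 ends]
  5='e' goto a→6 c→13
  6='ea' goto b→15  [P1 ends]
  7='c' goto c→8 e→23
  8='cc' goto b→9
  9='ccb' goto c→10
  10='ccbc' goto e→11
  11='ccbce' goto e→12
  12='ccbcee' goto ·  [P2 ends]
  13='ec' goto e→14
  14='ece' goto ·  [P4 ends]
  15='eab' goto d→16
  16='eabd' goto a→17
  17='eabda' goto ·  [P5 ends]
  18='a' goto d→19
  19='ad' goto b→20
  20='adb' goto d→21
  21='adbd' goto c→22
  22='adbdc' goto ·  [P6 ends]
  23='ce' goto ·  [P7 ends]

BFS fail/out derivation:
  n1('b'): parent n0 fail=0; on 'b' 0 → fail=0;  out {3}∪∅={3}
  n5('e'): parent n0 fail=0; on 'e' 0 → fail=0;  out ∅∪∅=∅
  n7('c'): parent n0 fail=0; on 'c' 0 → fail=0;  out ∅∪∅=∅
  n18('a'): parent n0 fail=0; on 'a' 0 → fail=0;  out ∅∪∅=∅
  n2('ba'): parent n1 fail=0; on 'a' 0 → fail=18;  out ∅∪∅=∅
  n6('ea'): parent n5 fail=0; on 'a' 0 → fail=18;  out {1}∪∅={1}
  n8('cc'): parent n7 fail=0; on 'c' 0 → fail=7;  out ∅∪∅=∅
  n13('ec'): parent n5 fail=0; on 'c' 0 → fail=7;  out ∅∪∅=∅
  n19('ad'): parent n18 fail=0; on 'd' 0 → fail=0;  out ∅∪∅=∅
  n23('ce'): parent n7 fail=0; on 'e' 0 → fail=5;  out {7}∪∅={7}
  n3('bab'): parent n2 fail=18; on 'b' 18→0 → fail=1;  out ∅∪{3}={3}
  n9('ccb'): parent n8 fail=7; on 'b' 7→0 → fail=1;  out ∅∪{3}={3}
  n14('ece'): parent n13 fail=7; on 'e' 7 → fail=23;  out {4}∪{7}={4,7}
  n15('eab'): parent n6 fail=18; on 'b' 18→0 → fail=1;  out ∅∪{3}={3}
  n20('adb'): parent n19 fail=0; on 'b' 0 → fail=1;  out ∅∪{3}={3}
  n4('babd'): parent n3 fail=1; on 'd' 1→0 → fail=0;  out {0}∪∅={0}
  n10('ccbc'): parent n9 fail=1; on 'c' 1→0 → fail=7;  out ∅∪∅=∅
  n16('eabd'): parent n15 fail=1; on 'd' 1→0 → fail=0;  out ∅∪∅=∅
  n21('adbd'): parent n20 fail=1; on 'd' 1→0 → fail=0;  out ∅∪∅=∅
  n11('ccbce'): parent n10 fail=7; on 'e' 7 → fail=23;  out ∅∪{7}={7}
  n17('eabda'): parent n16 fail=0; on 'a' 0 → fail=18;  out {5}∪∅={5}
  n22('adbdc'): parent n21 fail=0; on 'c' 0 → fail=7;  out {6}∪∅={6}
  n12('ccbcee'): parent n11 fail=23; on 'e' 23→5→0 → fail=5;  out {2}∪∅={2}

Run:
pos 0 'a': at 18
pos 1 'd': at 19
pos 2 'd': at 0 ·f
pos 3 'c': at 7
pos 4 'c': at 8
pos 5 'b': at 9  ** P3@[5:5]
pos 6 'c': at 10
pos 7 'e': at 11  ** P7@[6:7]
pos 8 'e': at 12  ** P2@[3:8]
pos 9 'a': at 6 ·f  ** P1@[8:9]
pos 10 'e': at 5 ·f
pos 11 'c': at 13
pos 12 'a': at 18 ·f
pos 13 'b': at 1 ·f  ** P3@[13:13]
pos 14 'c': at 7 ·f
pos 15 'c': at 8
pos 16 'e': at 23 ·f  ** P7@[15:16]
pos 17 'e': at 5 ·f
pos 18 'c': at 13
pos 19 'e': at 14  ** P4@[17:19],P7@[18:19]
pos 20 'e': at 5 ·f
pos 21 'd': at 0 ·f
pos 22 'c': at 7
pos 23 'd': at 0 ·f
pos 24 'b': at 1  ** P3@[24:24]
pos 25 'c': at 7 ·f
pos 26 'c': at 8
pos 27 'c': at 8 ·f
pos 28 'b': at 9  ** P3@[28:28]
pos 29 'c': at 10
pos 30 'e': at 11  ** P7@[29:30]
pos 31 'e': at 12  ** P2@[26:31]
pos 32 'c': at 13 ·f
pos 33 'c': at 8 ·f
pos 34 'b': at 9  ** P3@[34:34]
pos 35 'c': at 10
pos 36 'e': at 11  ** P7@[35:36]
pos 37 'e': at 12  ** P2@[32:37]
pos 38 'b': at 1 ·f  ** P3@[38:38]
pos 39 'b': at 1 ·f  ** P3@[39:39]

Matches: [[5,3],[7,7],[8,2],[9,1],[13,3],[16,7],[19,4],[19,7],[24,3],[28,3],[30,7],[31,2],[34,3],[36,7],[37,2],[38,3],[39,3]]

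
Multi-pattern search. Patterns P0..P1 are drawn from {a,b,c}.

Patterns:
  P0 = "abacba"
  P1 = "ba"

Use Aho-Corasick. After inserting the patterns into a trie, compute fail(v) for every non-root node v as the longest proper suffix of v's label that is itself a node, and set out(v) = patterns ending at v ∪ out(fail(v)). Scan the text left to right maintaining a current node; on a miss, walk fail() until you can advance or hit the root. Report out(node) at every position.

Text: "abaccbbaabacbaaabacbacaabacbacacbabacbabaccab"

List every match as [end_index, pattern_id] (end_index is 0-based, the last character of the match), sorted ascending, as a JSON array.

Build:
Trie (insert patterns):
  n0 'ε': a→1 b→7
  n1 'a': b→2
  n2 'ab': a→3
  n3 'aba': c→4
  n4 'abac': b→5
  n5 'abacb': a→6
  n6 'abacba': ·  ←P0
  n7 'b': a→8
  n8 'ba': ·  ←P1

BFS fail/out derivation:
  fail(1) 'a': from fail(0)=0 chase 'a': 0 ⇒ 0;  out=∅∪out(0)=∅
  fail(7) 'b': from fail(0)=0 chase 'b': 0 ⇒ 0;  out=∅∪out(0)=∅
  fail(2) 'ab': from fail(1)=0 chase 'b': 0 ⇒ 7;  out=∅∪out(7)=∅
  fail(8) 'ba': from fail(7)=0 chase 'a': 0 ⇒ 1;  out={1}∪out(1)={1}
  fail(3) 'aba': from fail(2)=7 chase 'a': 7 ⇒ 8;  out=∅∪out(8)={1}
  fail(4) 'abac': from fail(3)=8 chase 'c': 8→1→0 ⇒ 0;  out=∅∪out(0)=∅
  fail(5) 'abacb': from fail(4)=0 chase 'b': 0 ⇒ 7;  out=∅∪out(7)=∅
  fail(6) 'abacba': from fail(5)=7 chase 'a': 7 ⇒ 8;  out={0}∪out(8)={0,1}

Run:
[0] read 'a'  n0⇒n1
[1] read 'b'  n1⇒n2
[2] read 'a'  n2⇒n3  emit P1@[1:2]
[3] read 'c'  n3⇒n4
[4] read 'c'  n4⇒n0 (via fail)
[5] read 'b'  n0⇒n7
[6] read 'b'  n7⇒n7 (via fail)
[7] read 'a'  n7⇒n8  emit P1@[6:7]
[8] read 'a'  n8⇒n1 (via fail)
[9] read 'b'  n1⇒n2
[10] read 'a'  n2⇒n3  emit P1@[9:10]
[11] read 'c'  n3⇒n4
[12] read 'b'  n4⇒n5
[13] read 'a'  n5⇒n6  emit P0@[8:13],P1@[12:13]
[14] read 'a'  n6⇒n1 (via fail)
[15] read 'a'  n1⇒n1 (via fail)
[16] read 'b'  n1⇒n2
[17] read 'a'  n2⇒n3  emit P1@[16:17]
[18] read 'c'  n3⇒n4
[19] read 'b'  n4⇒n5
[20] read 'a'  n5⇒n6  emit P0@[15:20],P1@[19:20]
[21] read 'c'  n6⇒n0 (via fail)
[22] read 'a'  n0⇒n1
[23] read 'a'  n1⇒n1 (via fail)
[24] read 'b'  n1⇒n2
[25] read 'a'  n2⇒n3  emit P1@[24:25]
[26] read 'c'  n3⇒n4
[27] read 'b'  n4⇒n5
[28] read 'a'  n5⇒n6  emit P0@[23:28],P1@[27:28]
[29] read 'c'  n6⇒n0 (via fail)
[30] read 'a'  n0⇒n1
[31] read 'c'  n1⇒n0 (via fail)
[32] read 'b'  n0⇒n7
[33] read 'a'  n7⇒n8  emit P1@[32:33]
[34] read 'b'  n8⇒n2 (via fail)
[35] read 'a'  n2⇒n3  emit P1@[34:35]
[36] read 'c'  n3⇒n4
[37] read 'b'  n4⇒n5
[38] read 'a'  n5⇒n6  emit P0@[33:38],P1@[37:38]
[39] read 'b'  n6⇒n2 (via fail)
[40] read 'a'  n2⇒n3  emit P1@[39:40]
[41] read 'c'  n3⇒n4
[42] read 'c'  n4⇒n0 (via fail)
[43] read 'a'  n0⇒n1
[44] read 'b'  n1⇒n2

Matches: [[2,1],[7,1],[10,1],[13,0],[13,1],[17,1],[20,0],[20,1],[25,1],[28,0],[28,1],[33,1],[35,1],[38,0],[38,1],[40,1]]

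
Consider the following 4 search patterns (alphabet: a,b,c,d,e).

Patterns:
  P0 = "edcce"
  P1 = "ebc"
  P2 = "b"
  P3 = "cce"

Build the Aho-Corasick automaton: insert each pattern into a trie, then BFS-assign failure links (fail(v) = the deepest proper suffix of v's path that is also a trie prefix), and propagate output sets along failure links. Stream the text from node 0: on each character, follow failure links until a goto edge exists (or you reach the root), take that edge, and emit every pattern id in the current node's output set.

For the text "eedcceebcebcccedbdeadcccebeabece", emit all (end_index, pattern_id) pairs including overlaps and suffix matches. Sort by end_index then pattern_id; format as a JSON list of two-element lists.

Build:
Trie (insert patterns):
  0='ε' goto b→8 c→9 e→1
  1='e' goto b→6 d→2
  2='ed' goto c→3
  3='edc' goto c→4
  4='edcc' goto e→5
  5='edcce' goto ·  ←P0
  6='eb' goto c→7
  7='ebc' goto ·  ←P1
  8='b' goto ·  ←P2
  9='c' goto c→10
  10='cc' goto e→11
  11='cce' goto ·  ←P3

BFS fail/out derivation:
  fail(1) 'e': from fail(0)=0 chase 'e': 0 ⇒ 0;  out=∅∪out(0)=∅
  fail(8) 'b': from fail(0)=0 chase 'b': 0 ⇒ 0;  out={2}∪out(0)={2}
  fail(9) 'c': from fail(0)=0 chase 'c': 0 ⇒ 0;  out=∅∪out(0)=∅
  fail(2) 'ed': from fail(1)=0 chase 'd': 0 ⇒ 0;  out=∅∪out(0)=∅
  fail(6) 'eb': from fail(1)=0 chase 'b': 0 ⇒ 8;  out=∅∪out(8)={2}
  fail(10) 'cc': from fail(9)=0 chase 'c': 0 ⇒ 9;  out=∅∪out(9)=∅
  fail(3) 'edc': from fail(2)=0 chase 'c': 0 ⇒ 9;  out=∅∪out(9)=∅
  fail(7) 'ebc': from fail(6)=8 chase 'c': 8→0 ⇒ 9;  out={1}∪out(9)={1}
  fail(11) 'cce': from fail(10)=9 chase 'e': 9→0 ⇒ 1;  out={3}∪out(1)={3}
  fail(4) 'edcc': from fail(3)=9 chase 'c': 9 ⇒ 10;  out=∅∪out(10)=∅
  fail(5) 'edcce': from fail(4)=10 chase 'e': 10 ⇒ 11;  out={0}∪out(11)={0,3}

Text stream:
i=0 'e': node 0→1
i=1 'e': node 1→1 (via fail)
i=2 'd': node 1→2
i=3 'c': node 2→3
i=4 'c': node 3→4
i=5 'e': node 4→5  ** P0@[1:5],P3@[3:5]
i=6 'e': node 5→1 (via fail)
i=7 'b': node 1→6  ** P2@[7:7]
i=8 'c': node 6→7  ** P1@[6:8]
i=9 'e': node 7→1 (via fail)
i=10 'b': node 1→6  ** P2@[10:10]
i=11 'c': node 6→7  ** P1@[9:11]
i=12 'c': node 7→10 (via fail)
i=13 'c': node 10→10 (via fail)
i=14 'e': node 10→11  ** P3@[12:14]
i=15 'd': node 11→2 (via fail)
i=16 'b': node 2→8 (via fail)  ** P2@[16:16]
i=17 'd': node 8→0 (via fail)
i=18 'e': node 0→1
i=19 'a': node 1→0 (via fail)
i=20 'd': node 0→0
i=21 'c': node 0→9
i=22 'c': node 9→10
i=23 'c': node 10→10 (via fail)
i=24 'e': node 10→11  ** P3@[22:24]
i=25 'b': node 11→6 (via fail)  ** P2@[25:25]
i=26 'e': node 6→1 (via fail)
i=27 'a': node 1→0 (via fail)
i=28 'b': node 0→8  ** P2@[28:28]
i=29 'e': node 8→1 (via fail)
i=30 'c': node 1→9 (via fail)
i=31 'e': node 9→1 (via fail)

Result: [[5,0],[5,3],[7,2],[8,1],[10,2],[11,1],[14,3],[16,2],[24,3],[25,2],[28,2]]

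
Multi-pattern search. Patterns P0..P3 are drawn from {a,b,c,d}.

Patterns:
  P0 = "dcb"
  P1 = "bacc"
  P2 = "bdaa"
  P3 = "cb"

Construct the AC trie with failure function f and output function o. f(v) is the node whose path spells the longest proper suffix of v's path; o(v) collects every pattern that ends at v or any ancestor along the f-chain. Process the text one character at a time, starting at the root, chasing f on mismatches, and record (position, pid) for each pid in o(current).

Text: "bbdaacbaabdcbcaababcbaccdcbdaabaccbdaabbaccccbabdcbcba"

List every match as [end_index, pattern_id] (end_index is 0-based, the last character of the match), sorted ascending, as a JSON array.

Build:
Trie nodes:
  0='ε' goto b→4 c→11 d→1
  1='d' goto c→2
  2='dc' goto b→3
  3='dcb' goto ·  ←P0
  4='b' goto a→5 d→8
  5='ba' goto c→6
  6='bac' goto c→7
  7='bacc' goto ·  ←P1
  8='bd' goto a→9
  9='bda' goto a→10
  10='bdaa' goto ·  ←P2
  11='c' goto b→12
  12='cb' goto ·  ←P3

BFS fail/out derivation:
  n1('d'): parent n0 fail=0; on 'd' 0 → fail=0;  out ∅∪∅=∅
  n4('b'): parent n0 fail=0; on 'b' 0 → fail=0;  out ∅∪∅=∅
  n11('c'): parent n0 fail=0; on 'c' 0 → fail=0;  out ∅∪∅=∅
  n2('dc'): parent n1 fail=0; on 'c' 0 → fail=11;  out ∅∪∅=∅
  n5('ba'): parent n4 fail=0; on 'a' 0 → fail=0;  out ∅∪∅=∅
  n8('bd'): parent n4 fail=0; on 'd' 0 → fail=1;  out ∅∪∅=∅
  n12('cb'): parent n11 fail=0; on 'b' 0 → fail=4;  out {3}∪∅={3}
  n3('dcb'): parent n2 fail=11; on 'b' 11 → fail=12;  out {0}∪{3}={0,3}
  n6('bac'): parent n5 fail=0; on 'c' 0 → fail=11;  out ∅∪∅=∅
  n9('bda'): parent n8 fail=1; on 'a' 1→0 → fail=0;  out ∅∪∅=∅
  n7('bacc'): parent n6 fail=11; on 'c' 11→0 → fail=11;  out {1}∪∅={1}
  n10('bdaa'): parent n9 fail=0; on 'a' 0 → fail=0;  out {2}∪∅={2}

Run:
[0] read 'b'  n0⇒n4
[1] read 'b'  n4⇒n4 (fail-walked)
[2] read 'd'  n4⇒n8
[3] read 'a'  n8⇒n9
[4] read 'a'  n9⇒n10  → match P2@[1:4]
[5] read 'c'  n10⇒n11 (fail-walked)
[6] read 'b'  n11⇒n12  → match P3@[5:6]
[7] read 'a'  n12⇒n5 (fail-walked)
[8] read 'a'  n5⇒n0 (fail-walked)
[9] read 'b'  n0⇒n4
[10] read 'd'  n4⇒n8
[11] read 'c'  n8⇒n2 (fail-walked)
[12] read 'b'  n2⇒n3  → match P0@[10:12],P3@[11:12]
[13] read 'c'  n3⇒n11 (fail-walked)
[14] read 'a'  n11⇒n0 (fail-walked)
[15] read 'a'  n0⇒n0
[16] read 'b'  n0⇒n4
[17] read 'a'  n4⇒n5
[18] read 'b'  n5⇒n4 (fail-walked)
[19] read 'c'  n4⇒n11 (fail-walked)
[20] read 'b'  n11⇒n12  → match P3@[19:20]
[21] read 'a'  n12⇒n5 (fail-walked)
[22] read 'c'  n5⇒n6
[23] read 'c'  n6⇒n7  → match P1@[20:23]
[24] read 'd'  n7⇒n1 (fail-walked)
[25] read 'c'  n1⇒n2
[26] read 'b'  n2⇒n3  → match P0@[24:26],P3@[25:26]
[27] read 'd'  n3⇒n8 (fail-walked)
[28] read 'a'  n8⇒n9
[29] read 'a'  n9⇒n10  → match P2@[26:29]
[30] read 'b'  n10⇒n4 (fail-walked)
[31] read 'a'  n4⇒n5
[32] read 'c'  n5⇒n6
[33] read 'c'  n6⇒n7  → match P1@[30:33]
[34] read 'b'  n7⇒n12 (fail-walked)  → match P3@[33:34]
[35] read 'd'  n12⇒n8 (fail-walked)
[36] read 'a'  n8⇒n9
[37] read 'a'  n9⇒n10  → match P2@[34:37]
[38] read 'b'  n10⇒n4 (fail-walked)
[39] read 'b'  n4⇒n4 (fail-walked)
[40] read 'a'  n4⇒n5
[41] read 'c'  n5⇒n6
[42] read 'c'  n6⇒n7  → match P1@[39:42]
[43] read 'c'  n7⇒n11 (fail-walked)
[44] read 'c'  n11⇒n11 (fail-walked)
[45] read 'b'  n11⇒n12  → match P3@[44:45]
[46] read 'a'  n12⇒n5 (fail-walked)
[47] read 'b'  n5⇒n4 (fail-walked)
[48] read 'd'  n4⇒n8
[49] read 'c'  n8⇒n2 (fail-walked)
[50] read 'b'  n2⇒n3  → match P0@[48:50],P3@[49:50]
[51] read 'c'  n3⇒n11 (fail-walked)
[52] read 'b'  n11⇒n12  → match P3@[51:52]
[53] read 'a'  n12⇒n5 (fail-walked)

Matches: [[4,2],[6,3],[12,0],[12,3],[20,3],[23,1],[26,0],[26,3],[29,2],[33,1],[34,3],[37,2],[42,1],[45,3],[50,0],[50,3],[52,3]]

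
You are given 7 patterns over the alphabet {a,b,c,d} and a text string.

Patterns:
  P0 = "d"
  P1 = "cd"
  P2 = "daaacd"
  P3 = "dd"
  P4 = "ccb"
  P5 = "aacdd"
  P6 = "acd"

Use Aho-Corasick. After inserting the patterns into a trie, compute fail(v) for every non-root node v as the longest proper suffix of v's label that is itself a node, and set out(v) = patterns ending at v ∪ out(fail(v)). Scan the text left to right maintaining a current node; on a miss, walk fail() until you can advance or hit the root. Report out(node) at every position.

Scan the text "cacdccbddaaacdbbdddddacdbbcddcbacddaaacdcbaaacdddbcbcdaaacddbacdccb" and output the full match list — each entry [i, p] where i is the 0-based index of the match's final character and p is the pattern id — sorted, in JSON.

Build:
Trie nodes:
  0='ε' goto a→12 c→2 d→1
  1='d' goto a→4 d→9  [P0 ends]
  2='c' goto c→10 d→3
  3='cd' goto ·  [P1 ends]
  4='da' goto a→5
  5='daa' goto a→6
  6='daaa' goto c→7
  7='daaac' goto d→8
  8='daaacd' goto ·  [P2 ends]
  9='dd' goto ·  [P3 ends]
  10='cc' goto b→11
  11='ccb' goto ·  [P4 ends]
  12='a' goto a→13 c→17
  13='aa' goto c→14
  14='aac' goto d→15
  15='aacd' goto d→16
  16='aacdd' goto ·  [P5 ends]
  17='ac' goto d→18
  18='acd' goto ·  [P6 ends]

BFS fail/out derivation:
  n1('d'): parent n0 fail=0; on 'd' 0 → fail=0;  out {0}∪∅={0}
  n2('c'): parent n0 fail=0; on 'c' 0 → fail=0;  out ∅∪∅=∅
  n12('a'): parent n0 fail=0; on 'a' 0 → fail=0;  out ∅∪∅=∅
  n3('cd'): parent n2 fail=0; on 'd' 0 → fail=1;  out {1}∪{0}={0,1}
  n4('da'): parent n1 fail=0; on 'a' 0 → fail=12;  out ∅∪∅=∅
  n9('dd'): parent n1 fail=0; on 'd' 0 → fail=1;  out {3}∪{0}={0,3}
  n10('cc'): parent n2 fail=0; on 'c' 0 → fail=2;  out ∅∪∅=∅
  n13('aa'): parent n12 fail=0; on 'a' 0 → fail=12;  out ∅∪∅=∅
  n17('ac'): parent n12 fail=0; on 'c' 0 → fail=2;  out ∅∪∅=∅
  n5('daa'): parent n4 fail=12; on 'a' 12 → fail=13;  out ∅∪∅=∅
  n11('ccb'): parent n10 fail=2; on 'b' 2→0 → fail=0;  out {4}∪∅={4}
  n14('aac'): parent n13 fail=12; on 'c' 12 → fail=17;  out ∅∪∅=∅
  n18('acd'): parent n17 fail=2; on 'd' 2 → fail=3;  out {6}∪{0,1}={0,1,6}
  n6('daaa'): parent n5 fail=13; on 'a' 13→12 → fail=13;  out ∅∪∅=∅
  n15('aacd'): parent n14 fail=17; on 'd' 17 → fail=18;  out ∅∪{0,1,6}={0,1,6}
  n7('daaac'): parent n6 fail=13; on 'c' 13 → fail=14;  out ∅∪∅=∅
  n16('aacdd'): parent n15 fail=18; on 'd' 18→3→1 → fail=9;  out {5}∪{0,3}={0,3,5}
  n8('daaacd'): parent n7 fail=14; on 'd' 14 → fail=15;  out {2}∪{0,1,6}={0,1,2,6}

Text stream:
pos 0 'c': at 2
pos 1 'a': at 12 (fail-walked)
pos 2 'c': at 17
pos 3 'd': at 18  emit P0@[3:3],P1@[2:3],P6@[1:3]
pos 4 'c': at 2 (fail-walked)
pos 5 'c': at 10
pos 6 'b': at 11  emit P4@[4:6]
pos 7 'd': at 1 (fail-walked)  emit P0@[7:7]
pos 8 'd': at 9  emit P0@[8:8],P3@[7:8]
pos 9 'a': at 4 (fail-walked)
pos 10 'a': at 5
pos 11 'a': at 6
pos 12 'c': at 7
pos 13 'd': at 8  emit P0@[13:13],P1@[12:13],P2@[8:13],P6@[11:13]
pos 14 'b': at 0 (fail-walked)
pos 15 'b': at 0
pos 16 'd': at 1  emit P0@[16:16]
pos 17 'd': at 9  emit P0@[17:17],P3@[16:17]
pos 18 'd': at 9 (fail-walked)  emit P0@[18:18],P3@[17:18]
pos 19 'd': at 9 (fail-walked)  emit P0@[19:19],P3@[18:19]
pos 20 'd': at 9 (fail-walked)  emit P0@[20:20],P3@[19:20]
pos 21 'a': at 4 (fail-walked)
pos 22 'c': at 17 (fail-walked)
pos 23 'd': at 18  emit P0@[23:23],P1@[22:23],P6@[21:23]
pos 24 'b': at 0 (fail-walked)
pos 25 'b': at 0
pos 26 'c': at 2
pos 27 'd': at 3  emit P0@[27:27],P1@[26:27]
pos 28 'd': at 9 (fail-walked)  emit P0@[28:28],P3@[27:28]
pos 29 'c': at 2 (fail-walked)
pos 30 'b': at 0 (fail-walked)
pos 31 'a': at 12
pos 32 'c': at 17
pos 33 'd': at 18  emit P0@[33:33],P1@[32:33],P6@[31:33]
pos 34 'd': at 9 (fail-walked)  emit P0@[34:34],P3@[33:34]
pos 35 'a': at 4 (fail-walked)
pos 36 'a': at 5
pos 37 'a': at 6
pos 38 'c': at 7
pos 39 'd': at 8  emit P0@[39:39],P1@[38:39],P2@[34:39],P6@[37:39]
pos 40 'c': at 2 (fail-walked)
pos 41 'b': at 0 (fail-walked)
pos 42 'a': at 12
pos 43 'a': at 13
pos 44 'a': at 13 (fail-walked)
pos 45 'c': at 14
pos 46 'd': at 15  emit P0@[46:46],P1@[45:46],P6@[44:46]
pos 47 'd': at 16  emit P0@[47:47],P3@[46:47],P5@[43:47]
pos 48 'd': at 9 (fail-walked)  emit P0@[48:48],P3@[47:48]
pos 49 'b': at 0 (fail-walked)
pos 50 'c': at 2
pos 51 'b': at 0 (fail-walked)
pos 52 'c': at 2
pos 53 'd': at 3  emit P0@[53:53],P1@[52:53]
pos 54 'a': at 4 (fail-walked)
pos 55 'a': at 5
pos 56 'a': at 6
pos 57 'c': at 7
pos 58 'd': at 8  emit P0@[58:58],P1@[57:58],P2@[53:58],P6@[56:58]
pos 59 'd': at 16 (fail-walked)  emit P0@[59:59],P3@[58:59],P5@[55:59]
pos 60 'b': at 0 (fail-walked)
pos 61 'a': at 12
pos 62 'c': at 17
pos 63 'd': at 18  emit P0@[63:63],P1@[62:63],P6@[61:63]
pos 64 'c': at 2 (fail-walked)
pos 65 'c': at 10
pos 66 'b': at 11  emit P4@[64:66]

All matches (sorted): [[3,0],[3,1],[3,6],[6,4],[7,0],[8,0],[8,3],[13,0],[13,1],[13,2],[13,6],[16,0],[17,0],[17,3],[18,0],[18,3],[19,0],[19,3],[20,0],[20,3],[23,0],[23,1],[23,6],[27,0],[27,1],[28,0],[28,3],[33,0],[33,1],[33,6],[34,0],[34,3],[39,0],[39,1],[39,2],[39,6],[46,0],[46,1],[46,6],[47,0],[47,3],[47,5],[48,0],[48,3],[53,0],[53,1],[58,0],[58,1],[58,2],[58,6],[59,0],[59,3],[59,5],[63,0],[63,1],[63,6],[66,4]]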